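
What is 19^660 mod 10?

Last digits of 9^n: 9, 1 (period 2).
660 leaves remainder 0 on division by 2, so 19^660 ends in 1.

1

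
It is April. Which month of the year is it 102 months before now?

October

102 mod 12 = 6 (since 8·12 = 96).
April − 6 months → October.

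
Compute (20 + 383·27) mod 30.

11

383·27 = 10341.
10341 = 344·30 + 21, so 10341 mod 30 = 21.
(20 + 21) mod 30 = 11.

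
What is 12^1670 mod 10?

4

Last digits of 2^n: 2, 4, 8, 6 (period 4).
1670 mod 4 = 2, so the last digit matches 2^2 = 4.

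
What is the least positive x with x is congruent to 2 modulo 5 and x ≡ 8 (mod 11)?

x ≡ 2 (mod 5) gives x ∈ {2, 7, 12, 17, 22, 27, 32, 37, …}.
The first of these with x mod 11 = 8 is 52.

52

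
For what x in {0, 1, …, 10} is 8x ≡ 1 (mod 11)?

The inverse of 8 mod 11 is 7 (since 8·7 = 56 ≡ 1).
Multiplying both sides by 7: x ≡ 7·1 = 7 ≡ 7 (mod 11).

7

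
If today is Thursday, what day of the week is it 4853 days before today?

Tuesday

Dividing 4853 by 7 gives quotient 693 and remainder 2.
Thursday − 2 days → Tuesday.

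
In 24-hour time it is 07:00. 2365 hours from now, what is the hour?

20

2365 mod 24 = 13 (since 98·24 = 2352).
(7 + 13) mod 24 = 20.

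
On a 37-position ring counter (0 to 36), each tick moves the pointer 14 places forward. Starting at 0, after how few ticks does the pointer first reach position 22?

28

The inverse of 14 mod 37 is 8 (since 14·8 = 112 ≡ 1).
So x ≡ 8·22 = 176 ≡ 28 (mod 37).
Check: 14·28 = 392 = 10·37 + 22.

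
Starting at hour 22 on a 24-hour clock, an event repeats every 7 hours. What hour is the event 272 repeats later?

6

272·7 = 1904.
1904 mod 24 = 8 (since 79·24 = 1896).
(22 + 8) mod 24 = 6.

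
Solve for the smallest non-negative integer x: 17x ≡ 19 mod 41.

18

The inverse of 17 mod 41 is 29 (since 17·29 = 493 ≡ 1).
Multiplying both sides by 29: x ≡ 29·19 = 551 ≡ 18 (mod 41).
Check: 17·18 = 306 = 7·41 + 19.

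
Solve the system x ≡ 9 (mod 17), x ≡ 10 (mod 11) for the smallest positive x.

43

x ≡ 10 (mod 11) gives x ∈ {10, 21, 32, 43}.
The first of these with x mod 17 = 9 is 43.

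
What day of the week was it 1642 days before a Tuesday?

Friday

1642 − 234·7 = 4, so 1642 ≡ 4 (mod 7).
Tuesday − 4 days → Friday.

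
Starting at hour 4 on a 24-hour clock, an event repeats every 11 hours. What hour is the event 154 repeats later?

154·11 = 1694.
Dividing 1694 by 24 gives quotient 70 and remainder 14.
(4 + 14) mod 24 = 18.

18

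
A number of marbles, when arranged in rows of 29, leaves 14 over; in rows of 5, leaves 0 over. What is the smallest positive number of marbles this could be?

130

Since 5·6 ≡ 1 (mod 29), take x = 0 + 5·((14−0)·6 mod 29) = 0 + 5·26 = 130.
Check: 130 mod 29 = 14, 130 mod 5 = 0.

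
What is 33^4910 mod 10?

The units digit of 33^n cycles with period 4: 3, 9, 7, 1, …
4910 mod 4 = 2, so the last digit matches 3^2 = 9.

9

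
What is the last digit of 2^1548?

6

The units digit of 2^n cycles with period 4: 2, 4, 8, 6, …
1548 leaves remainder 0 on division by 4, so 2^1548 ends in 6.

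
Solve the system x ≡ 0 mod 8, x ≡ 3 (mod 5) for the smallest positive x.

8

x ≡ 3 (mod 5) gives x ∈ {3, 8}.
The first of these with x mod 8 = 0 is 8.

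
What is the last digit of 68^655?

2

Last digits of 8^n: 8, 4, 2, 6 (period 4).
655 mod 4 = 3, so the last digit matches 8^3 = 2.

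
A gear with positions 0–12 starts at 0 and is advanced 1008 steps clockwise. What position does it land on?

7

1008 = 77·13 + 7, so 1008 mod 13 = 7.
(0 + 7) mod 13 = 7.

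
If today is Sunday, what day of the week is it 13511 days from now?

13511 − 1930·7 = 1, so 13511 ≡ 1 (mod 7).
Sunday + 1 day → Monday.

Monday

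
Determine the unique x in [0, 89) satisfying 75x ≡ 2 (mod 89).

The inverse of 75 mod 89 is 19 (since 75·19 = 1425 ≡ 1).
So x ≡ 19·2 = 38 ≡ 38 (mod 89).
Check: 75·38 = 2850 = 32·89 + 2.

38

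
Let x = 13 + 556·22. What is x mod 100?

45

556·22 = 12232.
12232 mod 100 = 32 (since 122·100 = 12200).
(13 + 32) mod 100 = 45.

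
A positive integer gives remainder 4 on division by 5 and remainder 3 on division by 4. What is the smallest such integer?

19

x ≡ 3 (mod 4) gives x ∈ {3, 7, 11, 15, 19}.
The first of these with x mod 5 = 4 is 19.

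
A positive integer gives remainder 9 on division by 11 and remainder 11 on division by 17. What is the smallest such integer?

130

Since 17·2 ≡ 1 (mod 11), take x = 11 + 17·((9−11)·2 mod 11) = 11 + 17·7 = 130.
Check: 130 mod 11 = 9, 130 mod 17 = 11.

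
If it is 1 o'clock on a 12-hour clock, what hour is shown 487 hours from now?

8

487 − 40·12 = 7, so 487 ≡ 7 (mod 12).
1 + 7 → 8 on a 12-hour dial.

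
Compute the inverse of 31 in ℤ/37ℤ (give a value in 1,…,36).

31·6 = 186 = 5·37 + 1, so 31⁻¹ ≡ 6 (mod 37).

6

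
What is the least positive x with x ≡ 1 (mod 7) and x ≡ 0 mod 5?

x ≡ 0 (mod 5) gives x ∈ {0, 5, 10, 15}.
The first of these with x mod 7 = 1 is 15.

15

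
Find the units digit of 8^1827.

2

The units digit of 8^n cycles with period 4: 8, 4, 2, 6, …
1827 mod 4 = 3, so the last digit matches 8^3 = 2.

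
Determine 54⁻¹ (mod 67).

36

54·36 = 1944 = 29·67 + 1, so 54⁻¹ ≡ 36 (mod 67).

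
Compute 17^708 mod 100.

41

Square-and-reduce mod 100: 17^1≡17, 17^2≡89, 17^4≡21, 17^8≡41, 17^16≡81, 17^32≡61, 17^64≡21, 17^128≡41, 17^256≡81, 17^512≡61.
708 = 4 + 64 + 128 + 512, so 17^708 ≡ 21·21·41·61 ≡ 41 (mod 100).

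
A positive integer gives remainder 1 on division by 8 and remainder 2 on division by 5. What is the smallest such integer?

17

x ≡ 2 (mod 5) gives x ∈ {2, 7, 12, 17}.
The first of these with x mod 8 = 1 is 17.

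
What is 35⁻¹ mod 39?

35·29 = 1015 = 26·39 + 1, so 35⁻¹ ≡ 29 (mod 39).

29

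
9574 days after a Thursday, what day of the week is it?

Tuesday

9574 = 1367·7 + 5, so 9574 mod 7 = 5.
Thursday + 5 days → Tuesday.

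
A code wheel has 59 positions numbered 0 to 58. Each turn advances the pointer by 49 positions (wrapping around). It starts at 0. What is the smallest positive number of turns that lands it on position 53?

The inverse of 49 mod 59 is 53 (since 49·53 = 2597 ≡ 1).
So x ≡ 53·53 = 2809 ≡ 36 (mod 59).

36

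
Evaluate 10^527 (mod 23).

7

Successive squares of 10 mod 23: 10^1≡10, 10^2≡8, 10^4≡18, 10^8≡2, 10^16≡4, 10^32≡16, 10^64≡3, 10^128≡9, 10^256≡12, 10^512≡6.
527 = 1 + 2 + 4 + 8 + 512, so 10^527 ≡ 10·8·18·2·6 ≡ 7 (mod 23).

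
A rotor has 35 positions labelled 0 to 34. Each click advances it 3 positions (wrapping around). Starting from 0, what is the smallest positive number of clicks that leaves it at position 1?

12

3·12 = 36 = 1·35 + 1, so 3⁻¹ ≡ 12 (mod 35).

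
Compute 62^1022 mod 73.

By repeated squaring mod 73: 62^1≡62, 62^2≡48, 62^4≡41, 62^8≡2, 62^16≡4, 62^32≡16, 62^64≡37, 62^128≡55, 62^256≡32, 62^512≡2.
1022 = 2 + 4 + 8 + 16 + 32 + 64 + 128 + 256 + 512, so 62^1022 ≡ 48·41·2·4·16·37·55·32·2 ≡ 67 (mod 73).

67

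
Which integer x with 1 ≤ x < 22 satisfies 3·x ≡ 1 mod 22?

22 = 7·3 + 1
3 = 3·1 + 0
Back-substituting gives 3·15 ≡ 1 (mod 22).

15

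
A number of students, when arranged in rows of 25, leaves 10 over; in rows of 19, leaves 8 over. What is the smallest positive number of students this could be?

Since 19·4 ≡ 1 (mod 25), take x = 8 + 19·((10−8)·4 mod 25) = 8 + 19·8 = 160.
Check: 160 mod 25 = 10, 160 mod 19 = 8.

160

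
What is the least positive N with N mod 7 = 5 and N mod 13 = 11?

Since 13·6 ≡ 1 (mod 7), take x = 11 + 13·((5−11)·6 mod 7) = 11 + 13·6 = 89.
Check: 89 mod 7 = 5, 89 mod 13 = 11.

89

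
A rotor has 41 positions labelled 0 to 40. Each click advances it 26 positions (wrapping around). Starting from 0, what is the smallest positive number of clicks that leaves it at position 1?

30

41 = 1·26 + 15
26 = 1·15 + 11
15 = 1·11 + 4
11 = 2·4 + 3
4 = 1·3 + 1
3 = 3·1 + 0
Back-substituting gives 26·30 ≡ 1 (mod 41).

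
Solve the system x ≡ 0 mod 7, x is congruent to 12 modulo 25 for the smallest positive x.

x ≡ 0 (mod 7) gives x ∈ {0, 7, 14, 21, 28, 35, 42, 49, …}.
The first of these with x mod 25 = 12 is 112.

112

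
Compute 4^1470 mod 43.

Successive squares of 4 mod 43: 4^1≡4, 4^2≡16, 4^4≡41, 4^8≡4, 4^16≡16, 4^32≡41, 4^64≡4, 4^128≡16, 4^256≡41, 4^512≡4, 4^1024≡16.
1470 = 2 + 4 + 8 + 16 + 32 + 128 + 256 + 1024, so 4^1470 ≡ 16·41·4·16·41·16·41·16 ≡ 1 (mod 43).

1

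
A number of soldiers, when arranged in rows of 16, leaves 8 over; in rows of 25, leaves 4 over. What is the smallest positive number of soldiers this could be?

x ≡ 8 (mod 16) gives x ∈ {8, 24, 40, 56, 72, 88, 104}.
The first of these with x mod 25 = 4 is 104.

104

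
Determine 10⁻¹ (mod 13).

13 = 1·10 + 3
10 = 3·3 + 1
3 = 3·1 + 0
Back-substituting gives 10·4 ≡ 1 (mod 13).

4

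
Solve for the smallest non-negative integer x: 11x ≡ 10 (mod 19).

11⁻¹ ≡ 7 (mod 19) because 11·7 = 77 = 4·19 + 1.
Multiplying both sides by 7: x ≡ 7·10 = 70 ≡ 13 (mod 19).
Check: 11·13 = 143 = 7·19 + 10.

13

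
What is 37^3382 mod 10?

The units digit of 37^n cycles with period 4: 7, 9, 3, 1, …
3382 mod 4 = 2, so the last digit matches 7^2 = 9.

9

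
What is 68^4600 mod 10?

Powers of 8 mod 10 repeat with period 4: 8, 4, 2, 6.
4600 mod 4 = 0, so the last digit matches 8^4 = 6.

6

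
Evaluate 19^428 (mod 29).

Successive squares of 19 mod 29: 19^1≡19, 19^2≡13, 19^4≡24, 19^8≡25, 19^16≡16, 19^32≡24, 19^64≡25, 19^128≡16, 19^256≡24.
428 = 4 + 8 + 32 + 128 + 256, so 19^428 ≡ 24·25·24·16·24 ≡ 25 (mod 29).

25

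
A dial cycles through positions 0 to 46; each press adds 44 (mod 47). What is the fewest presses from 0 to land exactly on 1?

44·31 = 1364 = 29·47 + 1, so 44⁻¹ ≡ 31 (mod 47).

31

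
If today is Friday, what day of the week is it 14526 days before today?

14526 − 2075·7 = 1, so 14526 ≡ 1 (mod 7).
Friday − 1 day → Thursday.

Thursday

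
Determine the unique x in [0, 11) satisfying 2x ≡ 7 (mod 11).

The inverse of 2 mod 11 is 6 (since 2·6 = 12 ≡ 1).
Multiplying both sides by 6: x ≡ 6·7 = 42 ≡ 9 (mod 11).
Check: 2·9 = 18 = 1·11 + 7.

9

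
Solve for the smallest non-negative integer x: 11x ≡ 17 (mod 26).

11⁻¹ ≡ 19 (mod 26) because 11·19 = 209 = 8·26 + 1.
Multiplying both sides by 19: x ≡ 19·17 = 323 ≡ 11 (mod 26).
Check: 11·11 = 121 = 4·26 + 17.

11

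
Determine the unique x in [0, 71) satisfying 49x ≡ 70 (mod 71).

42

49⁻¹ ≡ 29 (mod 71) because 49·29 = 1421 = 20·71 + 1.
Multiplying both sides by 29: x ≡ 29·70 = 2030 ≡ 42 (mod 71).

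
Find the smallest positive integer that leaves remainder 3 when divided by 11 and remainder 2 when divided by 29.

234

x ≡ 3 (mod 11) gives x ∈ {3, 14, 25, 36, 47, 58, 69, 80, …}.
The first of these with x mod 29 = 2 is 234.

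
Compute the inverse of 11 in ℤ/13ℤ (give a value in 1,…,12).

6

13 = 1·11 + 2
11 = 5·2 + 1
2 = 2·1 + 0
Back-substituting gives 11·6 ≡ 1 (mod 13).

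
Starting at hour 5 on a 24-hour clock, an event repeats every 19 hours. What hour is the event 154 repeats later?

3

154·19 = 2926.
Dividing 2926 by 24 gives quotient 121 and remainder 22.
(5 + 22) mod 24 = 3.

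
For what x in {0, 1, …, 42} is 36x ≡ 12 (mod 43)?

The inverse of 36 mod 43 is 6 (since 36·6 = 216 ≡ 1).
So x ≡ 6·12 = 72 ≡ 29 (mod 43).
Check: 36·29 = 1044 = 24·43 + 12.

29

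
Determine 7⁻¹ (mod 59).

59 = 8·7 + 3
7 = 2·3 + 1
3 = 3·1 + 0
Back-substituting gives 7·17 ≡ 1 (mod 59).

17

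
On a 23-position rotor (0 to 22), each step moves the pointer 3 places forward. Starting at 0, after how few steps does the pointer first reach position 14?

3⁻¹ ≡ 8 (mod 23) because 3·8 = 24 = 1·23 + 1.
So x ≡ 8·14 = 112 ≡ 20 (mod 23).

20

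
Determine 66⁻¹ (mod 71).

14

71 = 1·66 + 5
66 = 13·5 + 1
5 = 5·1 + 0
Back-substituting gives 66·14 ≡ 1 (mod 71).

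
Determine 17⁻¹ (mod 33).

33 = 1·17 + 16
17 = 1·16 + 1
16 = 16·1 + 0
Back-substituting gives 17·2 ≡ 1 (mod 33).

2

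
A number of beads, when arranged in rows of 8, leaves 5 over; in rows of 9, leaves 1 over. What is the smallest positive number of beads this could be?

Since 9·1 ≡ 1 (mod 8), take x = 1 + 9·((5−1)·1 mod 8) = 1 + 9·4 = 37.
Check: 37 mod 8 = 5, 37 mod 9 = 1.

37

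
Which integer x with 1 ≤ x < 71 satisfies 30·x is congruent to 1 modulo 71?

30·45 = 1350 = 19·71 + 1, so 30⁻¹ ≡ 45 (mod 71).

45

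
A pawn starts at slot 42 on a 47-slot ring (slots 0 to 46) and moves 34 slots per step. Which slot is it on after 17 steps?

9

17·34 = 578.
578 mod 47 = 14 (since 12·47 = 564).
(42 + 14) mod 47 = 9.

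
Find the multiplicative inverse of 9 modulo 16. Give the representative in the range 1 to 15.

16 = 1·9 + 7
9 = 1·7 + 2
7 = 3·2 + 1
2 = 2·1 + 0
Back-substituting gives 9·9 ≡ 1 (mod 16).

9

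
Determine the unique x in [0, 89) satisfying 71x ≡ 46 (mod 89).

37

71⁻¹ ≡ 84 (mod 89) because 71·84 = 5964 = 67·89 + 1.
So x ≡ 84·46 = 3864 ≡ 37 (mod 89).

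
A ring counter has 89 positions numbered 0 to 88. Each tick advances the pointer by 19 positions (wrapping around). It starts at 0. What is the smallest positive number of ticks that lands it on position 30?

19⁻¹ ≡ 75 (mod 89) because 19·75 = 1425 = 16·89 + 1.
So x ≡ 75·30 = 2250 ≡ 25 (mod 89).
Check: 19·25 = 475 = 5·89 + 30.

25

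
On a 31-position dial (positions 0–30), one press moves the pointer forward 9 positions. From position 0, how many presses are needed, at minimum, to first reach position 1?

7

31 = 3·9 + 4
9 = 2·4 + 1
4 = 4·1 + 0
Back-substituting gives 9·7 ≡ 1 (mod 31).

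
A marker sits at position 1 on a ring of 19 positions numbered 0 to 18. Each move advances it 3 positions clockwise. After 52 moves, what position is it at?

52·3 = 156.
Dividing 156 by 19 gives quotient 8 and remainder 4.
(1 + 4) mod 19 = 5.

5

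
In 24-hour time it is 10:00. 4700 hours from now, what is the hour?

4700 = 195·24 + 20, so 4700 mod 24 = 20.
(10 + 20) mod 24 = 6.

6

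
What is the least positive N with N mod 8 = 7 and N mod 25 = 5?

x ≡ 7 (mod 8) gives x ∈ {7, 15, 23, 31, 39, 47, 55}.
The first of these with x mod 25 = 5 is 55.

55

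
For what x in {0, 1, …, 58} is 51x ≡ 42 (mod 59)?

The inverse of 51 mod 59 is 22 (since 51·22 = 1122 ≡ 1).
So x ≡ 22·42 = 924 ≡ 39 (mod 59).

39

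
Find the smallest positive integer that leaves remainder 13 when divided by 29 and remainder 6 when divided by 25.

506

x ≡ 6 (mod 25) gives x ∈ {6, 31, 56, 81, 106, 131, 156, 181, …}.
The first of these with x mod 29 = 13 is 506.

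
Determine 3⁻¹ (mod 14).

14 = 4·3 + 2
3 = 1·2 + 1
2 = 2·1 + 0
Back-substituting gives 3·5 ≡ 1 (mod 14).

5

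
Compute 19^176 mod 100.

Square-and-reduce mod 100: 19^1≡19, 19^2≡61, 19^4≡21, 19^8≡41, 19^16≡81, 19^32≡61, 19^64≡21, 19^128≡41.
Since 176 = 16 + 32 + 128 in binary, 19^176 ≡ 81·61·41 ≡ 81 (mod 100).

81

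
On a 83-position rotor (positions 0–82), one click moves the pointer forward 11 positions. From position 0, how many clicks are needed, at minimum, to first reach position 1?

83 = 7·11 + 6
11 = 1·6 + 5
6 = 1·5 + 1
5 = 5·1 + 0
Back-substituting gives 11·68 ≡ 1 (mod 83).

68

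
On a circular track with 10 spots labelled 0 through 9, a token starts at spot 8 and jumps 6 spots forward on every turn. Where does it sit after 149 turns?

2

149·6 = 894.
894 − 89·10 = 4, so 894 ≡ 4 (mod 10).
(8 + 4) mod 10 = 2.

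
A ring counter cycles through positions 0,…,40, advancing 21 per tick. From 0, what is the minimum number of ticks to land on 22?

3

The inverse of 21 mod 41 is 2 (since 21·2 = 42 ≡ 1).
Multiplying both sides by 2: x ≡ 2·22 = 44 ≡ 3 (mod 41).
Check: 21·3 = 63 = 1·41 + 22.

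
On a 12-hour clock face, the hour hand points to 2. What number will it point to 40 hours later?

6

40 = 3·12 + 4, so 40 mod 12 = 4.
2 + 4 → 6 on a 12-hour dial.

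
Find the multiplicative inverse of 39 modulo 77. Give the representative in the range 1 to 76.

2

39·2 = 78 = 1·77 + 1, so 39⁻¹ ≡ 2 (mod 77).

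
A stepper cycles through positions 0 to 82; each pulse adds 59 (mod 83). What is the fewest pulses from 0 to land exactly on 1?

38

59·38 = 2242 = 27·83 + 1, so 59⁻¹ ≡ 38 (mod 83).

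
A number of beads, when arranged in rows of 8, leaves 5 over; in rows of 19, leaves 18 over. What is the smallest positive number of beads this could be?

37

x ≡ 5 (mod 8) gives x ∈ {5, 13, 21, 29, 37}.
The first of these with x mod 19 = 18 is 37.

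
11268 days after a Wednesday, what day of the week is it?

11268 − 1609·7 = 5, so 11268 ≡ 5 (mod 7).
Wednesday + 5 days → Monday.

Monday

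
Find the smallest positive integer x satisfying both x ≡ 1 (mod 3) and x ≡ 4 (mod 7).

4

Since 7·1 ≡ 1 (mod 3), take x = 4 + 7·((1−4)·1 mod 3) = 4 + 7·0 = 4.
Check: 4 mod 3 = 1, 4 mod 7 = 4.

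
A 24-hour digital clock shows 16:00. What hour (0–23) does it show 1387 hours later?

11

1387 mod 24 = 19 (since 57·24 = 1368).
(16 + 19) mod 24 = 11.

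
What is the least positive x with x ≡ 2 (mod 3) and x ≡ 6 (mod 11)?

Since 11·2 ≡ 1 (mod 3), take x = 6 + 11·((2−6)·2 mod 3) = 6 + 11·1 = 17.
Check: 17 mod 3 = 2, 17 mod 11 = 6.

17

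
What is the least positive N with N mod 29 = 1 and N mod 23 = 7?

30

x ≡ 7 (mod 23) gives x ∈ {7, 30}.
The first of these with x mod 29 = 1 is 30.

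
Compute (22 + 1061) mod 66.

Dividing 1061 by 66 gives quotient 16 and remainder 5.
(22 + 5) mod 66 = 27.

27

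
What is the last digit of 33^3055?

7

The units digit of 33^n cycles with period 4: 3, 9, 7, 1, …
3055 leaves remainder 3 on division by 4, so 33^3055 ends in 7.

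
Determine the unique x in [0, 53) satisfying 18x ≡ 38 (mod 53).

The inverse of 18 mod 53 is 3 (since 18·3 = 54 ≡ 1).
So x ≡ 3·38 = 114 ≡ 8 (mod 53).
Check: 18·8 = 144 = 2·53 + 38.

8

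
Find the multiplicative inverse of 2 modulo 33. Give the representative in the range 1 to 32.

17

33 = 16·2 + 1
2 = 2·1 + 0
Back-substituting gives 2·17 ≡ 1 (mod 33).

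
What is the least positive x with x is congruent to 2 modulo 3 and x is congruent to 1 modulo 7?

8

x ≡ 2 (mod 3) gives x ∈ {2, 5, 8}.
The first of these with x mod 7 = 1 is 8.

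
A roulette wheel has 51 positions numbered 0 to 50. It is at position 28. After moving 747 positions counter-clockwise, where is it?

Dividing 747 by 51 gives quotient 14 and remainder 33.
(28 − 33) mod 51 = 46.

46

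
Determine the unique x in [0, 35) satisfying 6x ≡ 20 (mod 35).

The inverse of 6 mod 35 is 6 (since 6·6 = 36 ≡ 1).
Multiplying both sides by 6: x ≡ 6·20 = 120 ≡ 15 (mod 35).
Check: 6·15 = 90 = 2·35 + 20.

15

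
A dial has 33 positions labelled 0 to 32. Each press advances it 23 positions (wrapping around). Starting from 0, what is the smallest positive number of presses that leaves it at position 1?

23·23 = 529 = 16·33 + 1, so 23⁻¹ ≡ 23 (mod 33).

23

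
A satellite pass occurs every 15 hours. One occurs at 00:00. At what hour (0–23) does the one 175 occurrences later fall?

9

175·15 = 2625.
2625 mod 24 = 9 (since 109·24 = 2616).
(0 + 9) mod 24 = 9.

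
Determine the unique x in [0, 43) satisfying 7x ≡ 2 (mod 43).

7⁻¹ ≡ 37 (mod 43) because 7·37 = 259 = 6·43 + 1.
So x ≡ 37·2 = 74 ≡ 31 (mod 43).

31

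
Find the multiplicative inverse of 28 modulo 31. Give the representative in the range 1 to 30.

10

31 = 1·28 + 3
28 = 9·3 + 1
3 = 3·1 + 0
Back-substituting gives 28·10 ≡ 1 (mod 31).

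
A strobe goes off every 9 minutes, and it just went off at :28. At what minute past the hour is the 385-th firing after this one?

385·9 = 3465.
3465 mod 60 = 45 (since 57·60 = 3420).
(28 + 45) mod 60 = 13.

13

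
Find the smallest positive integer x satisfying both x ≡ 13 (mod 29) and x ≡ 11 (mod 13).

245

x ≡ 11 (mod 13) gives x ∈ {11, 24, 37, 50, 63, 76, 89, 102, …}.
The first of these with x mod 29 = 13 is 245.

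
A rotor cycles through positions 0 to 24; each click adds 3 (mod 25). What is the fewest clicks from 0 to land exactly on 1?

17

25 = 8·3 + 1
3 = 3·1 + 0
Back-substituting gives 3·17 ≡ 1 (mod 25).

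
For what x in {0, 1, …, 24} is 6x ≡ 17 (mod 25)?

7

The inverse of 6 mod 25 is 21 (since 6·21 = 126 ≡ 1).
So x ≡ 21·17 = 357 ≡ 7 (mod 25).
Check: 6·7 = 42 = 1·25 + 17.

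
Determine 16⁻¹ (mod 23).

13

23 = 1·16 + 7
16 = 2·7 + 2
7 = 3·2 + 1
2 = 2·1 + 0
Back-substituting gives 16·13 ≡ 1 (mod 23).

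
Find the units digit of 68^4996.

Last digits of 8^n: 8, 4, 2, 6 (period 4).
4996 leaves remainder 0 on division by 4, so 68^4996 ends in 6.

6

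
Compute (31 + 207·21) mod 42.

10

207·21 = 4347.
4347 mod 42 = 21 (since 103·42 = 4326).
(31 + 21) mod 42 = 10.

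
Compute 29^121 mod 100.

Successive squares of 29 mod 100: 29^1≡29, 29^2≡41, 29^4≡81, 29^8≡61, 29^16≡21, 29^32≡41, 29^64≡81.
121 = 1 + 8 + 16 + 32 + 64, so 29^121 ≡ 29·61·21·41·81 ≡ 29 (mod 100).

29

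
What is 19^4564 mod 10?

1

The units digit of 19^n cycles with period 2: 9, 1, …
4564 mod 2 = 0, so the last digit matches 9^2 = 1.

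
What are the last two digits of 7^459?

Square-and-reduce mod 100: 7^1≡7, 7^2≡49, 7^4≡1, 7^8≡1, 7^16≡1, 7^32≡1, 7^64≡1, 7^128≡1, 7^256≡1.
459 = 1 + 2 + 8 + 64 + 128 + 256, so 7^459 ≡ 7·49·1·1·1·1 ≡ 43 (mod 100).

43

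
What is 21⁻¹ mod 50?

50 = 2·21 + 8
21 = 2·8 + 5
8 = 1·5 + 3
5 = 1·3 + 2
3 = 1·2 + 1
2 = 2·1 + 0
Back-substituting gives 21·31 ≡ 1 (mod 50).

31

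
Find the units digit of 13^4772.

The units digit of 13^n cycles with period 4: 3, 9, 7, 1, …
4772 mod 4 = 0, so the last digit matches 3^4 = 1.

1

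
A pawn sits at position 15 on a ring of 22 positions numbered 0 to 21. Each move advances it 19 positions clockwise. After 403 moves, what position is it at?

403·19 = 7657.
7657 − 348·22 = 1, so 7657 ≡ 1 (mod 22).
(15 + 1) mod 22 = 16.

16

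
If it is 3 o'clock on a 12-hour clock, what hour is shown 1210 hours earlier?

1210 mod 12 = 10 (since 100·12 = 1200).
3 − 10 → 5 on a 12-hour dial.

5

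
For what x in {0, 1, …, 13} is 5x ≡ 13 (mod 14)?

The inverse of 5 mod 14 is 3 (since 5·3 = 15 ≡ 1).
So x ≡ 3·13 = 39 ≡ 11 (mod 14).

11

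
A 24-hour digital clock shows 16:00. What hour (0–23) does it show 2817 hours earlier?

7

2817 = 117·24 + 9, so 2817 mod 24 = 9.
(16 − 9) mod 24 = 7.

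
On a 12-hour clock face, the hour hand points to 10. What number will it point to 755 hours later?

9

755 mod 12 = 11 (since 62·12 = 744).
10 + 11 → 9 on a 12-hour dial.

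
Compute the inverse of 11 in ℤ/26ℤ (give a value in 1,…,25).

19

26 = 2·11 + 4
11 = 2·4 + 3
4 = 1·3 + 1
3 = 3·1 + 0
Back-substituting gives 11·19 ≡ 1 (mod 26).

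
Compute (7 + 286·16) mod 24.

286·16 = 4576.
4576 = 190·24 + 16, so 4576 mod 24 = 16.
(7 + 16) mod 24 = 23.

23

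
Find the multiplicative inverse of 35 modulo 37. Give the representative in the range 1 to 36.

18

37 = 1·35 + 2
35 = 17·2 + 1
2 = 2·1 + 0
Back-substituting gives 35·18 ≡ 1 (mod 37).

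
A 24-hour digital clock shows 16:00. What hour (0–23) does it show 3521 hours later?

3521 mod 24 = 17 (since 146·24 = 3504).
(16 + 17) mod 24 = 9.

9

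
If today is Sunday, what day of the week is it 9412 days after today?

9412 − 1344·7 = 4, so 9412 ≡ 4 (mod 7).
Sunday + 4 days → Thursday.

Thursday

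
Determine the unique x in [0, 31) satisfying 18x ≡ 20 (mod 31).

8

18⁻¹ ≡ 19 (mod 31) because 18·19 = 342 = 11·31 + 1.
So x ≡ 19·20 = 380 ≡ 8 (mod 31).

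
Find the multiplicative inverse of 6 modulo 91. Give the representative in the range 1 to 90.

76

6·76 = 456 = 5·91 + 1, so 6⁻¹ ≡ 76 (mod 91).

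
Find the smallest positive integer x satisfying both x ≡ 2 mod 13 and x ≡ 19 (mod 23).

249

x ≡ 2 (mod 13) gives x ∈ {2, 15, 28, 41, 54, 67, 80, 93, …}.
The first of these with x mod 23 = 19 is 249.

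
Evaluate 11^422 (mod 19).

7

By repeated squaring mod 19: 11^1≡11, 11^2≡7, 11^4≡11, 11^8≡7, 11^16≡11, 11^32≡7, 11^64≡11, 11^128≡7, 11^256≡11.
Since 422 = 2 + 4 + 32 + 128 + 256 in binary, 11^422 ≡ 7·11·7·7·11 ≡ 7 (mod 19).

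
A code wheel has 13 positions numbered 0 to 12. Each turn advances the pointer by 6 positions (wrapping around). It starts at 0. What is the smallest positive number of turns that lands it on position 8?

10

6⁻¹ ≡ 11 (mod 13) because 6·11 = 66 = 5·13 + 1.
Multiplying both sides by 11: x ≡ 11·8 = 88 ≡ 10 (mod 13).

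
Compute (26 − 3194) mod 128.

32

3194 − 24·128 = 122, so 3194 ≡ 122 (mod 128).
(26 − 122) mod 128 = 32.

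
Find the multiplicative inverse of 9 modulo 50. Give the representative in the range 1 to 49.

9·39 = 351 = 7·50 + 1, so 9⁻¹ ≡ 39 (mod 50).

39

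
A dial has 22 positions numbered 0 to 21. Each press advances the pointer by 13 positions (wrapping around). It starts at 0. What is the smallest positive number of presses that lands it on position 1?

17

13⁻¹ ≡ 17 (mod 22) because 13·17 = 221 = 10·22 + 1.
So x ≡ 17·1 = 17 ≡ 17 (mod 22).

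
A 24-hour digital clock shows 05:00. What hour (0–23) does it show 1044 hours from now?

17

1044 − 43·24 = 12, so 1044 ≡ 12 (mod 24).
(5 + 12) mod 24 = 17.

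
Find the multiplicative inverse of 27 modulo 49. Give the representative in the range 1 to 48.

20

27·20 = 540 = 11·49 + 1, so 27⁻¹ ≡ 20 (mod 49).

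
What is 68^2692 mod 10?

6

Powers of 8 mod 10 repeat with period 4: 8, 4, 2, 6.
2692 mod 4 = 0, so the last digit matches 8^4 = 6.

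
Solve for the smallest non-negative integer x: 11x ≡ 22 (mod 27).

2

11⁻¹ ≡ 5 (mod 27) because 11·5 = 55 = 2·27 + 1.
So x ≡ 5·22 = 110 ≡ 2 (mod 27).
Check: 11·2 = 22 = 0·27 + 22.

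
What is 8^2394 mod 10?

The units digit of 8^n cycles with period 4: 8, 4, 2, 6, …
2394 mod 4 = 2, so the last digit matches 8^2 = 4.

4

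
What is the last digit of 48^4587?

Last digits of 8^n: 8, 4, 2, 6 (period 4).
4587 mod 4 = 3, so the last digit matches 8^3 = 2.

2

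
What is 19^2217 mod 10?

Last digits of 9^n: 9, 1 (period 2).
2217 mod 2 = 1, so the last digit matches 9^1 = 9.

9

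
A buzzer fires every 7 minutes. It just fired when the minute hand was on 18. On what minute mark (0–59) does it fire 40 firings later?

58

40·7 = 280.
280 mod 60 = 40 (since 4·60 = 240).
(18 + 40) mod 60 = 58.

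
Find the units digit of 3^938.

9

Last digits of 3^n: 3, 9, 7, 1 (period 4).
938 leaves remainder 2 on division by 4, so 3^938 ends in 9.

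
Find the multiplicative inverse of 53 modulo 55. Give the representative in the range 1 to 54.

27

55 = 1·53 + 2
53 = 26·2 + 1
2 = 2·1 + 0
Back-substituting gives 53·27 ≡ 1 (mod 55).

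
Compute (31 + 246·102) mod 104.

246·102 = 25092.
25092 = 241·104 + 28, so 25092 mod 104 = 28.
(31 + 28) mod 104 = 59.

59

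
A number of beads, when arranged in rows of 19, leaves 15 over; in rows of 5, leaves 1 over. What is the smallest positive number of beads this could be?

91

x ≡ 1 (mod 5) gives x ∈ {1, 6, 11, 16, 21, 26, 31, 36, …}.
The first of these with x mod 19 = 15 is 91.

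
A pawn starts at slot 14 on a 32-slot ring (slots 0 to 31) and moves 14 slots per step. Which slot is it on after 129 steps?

28

129·14 = 1806.
Dividing 1806 by 32 gives quotient 56 and remainder 14.
(14 + 14) mod 32 = 28.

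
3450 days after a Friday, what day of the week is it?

Dividing 3450 by 7 gives quotient 492 and remainder 6.
Friday + 6 days → Thursday.

Thursday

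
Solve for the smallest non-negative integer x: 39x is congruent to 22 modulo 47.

9

The inverse of 39 mod 47 is 41 (since 39·41 = 1599 ≡ 1).
Multiplying both sides by 41: x ≡ 41·22 = 902 ≡ 9 (mod 47).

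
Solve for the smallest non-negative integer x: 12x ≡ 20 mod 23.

The inverse of 12 mod 23 is 2 (since 12·2 = 24 ≡ 1).
So x ≡ 2·20 = 40 ≡ 17 (mod 23).

17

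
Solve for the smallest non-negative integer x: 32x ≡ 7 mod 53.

35

The inverse of 32 mod 53 is 5 (since 32·5 = 160 ≡ 1).
So x ≡ 5·7 = 35 ≡ 35 (mod 53).
Check: 32·35 = 1120 = 21·53 + 7.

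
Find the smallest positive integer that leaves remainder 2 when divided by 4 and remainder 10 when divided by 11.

x ≡ 2 (mod 4) gives x ∈ {2, 6, 10}.
The first of these with x mod 11 = 10 is 10.

10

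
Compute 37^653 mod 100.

97

By repeated squaring mod 100: 37^1≡37, 37^2≡69, 37^4≡61, 37^8≡21, 37^16≡41, 37^32≡81, 37^64≡61, 37^128≡21, 37^256≡41, 37^512≡81.
Since 653 = 1 + 4 + 8 + 128 + 512 in binary, 37^653 ≡ 37·61·21·21·81 ≡ 97 (mod 100).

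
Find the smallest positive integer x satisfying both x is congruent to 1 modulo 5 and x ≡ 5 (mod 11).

16

x ≡ 1 (mod 5) gives x ∈ {1, 6, 11, 16}.
The first of these with x mod 11 = 5 is 16.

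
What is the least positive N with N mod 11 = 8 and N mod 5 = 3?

Since 5·9 ≡ 1 (mod 11), take x = 3 + 5·((8−3)·9 mod 11) = 3 + 5·1 = 8.
Check: 8 mod 11 = 8, 8 mod 5 = 3.

8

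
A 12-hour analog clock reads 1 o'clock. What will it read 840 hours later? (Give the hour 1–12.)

840 = 70·12 + 0, so 840 mod 12 = 0.
1 + 0 → 1 on a 12-hour dial.

1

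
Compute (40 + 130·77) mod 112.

130·77 = 10010.
10010 = 89·112 + 42, so 10010 mod 112 = 42.
(40 + 42) mod 112 = 82.

82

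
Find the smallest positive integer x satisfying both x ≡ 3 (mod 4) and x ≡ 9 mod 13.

Since 13·1 ≡ 1 (mod 4), take x = 9 + 13·((3−9)·1 mod 4) = 9 + 13·2 = 35.
Check: 35 mod 4 = 3, 35 mod 13 = 9.

35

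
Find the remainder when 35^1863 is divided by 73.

Successive squares of 35 mod 73: 35^1≡35, 35^2≡57, 35^4≡37, 35^8≡55, 35^16≡32, 35^32≡2, 35^64≡4, 35^128≡16, 35^256≡37, 35^512≡55, 35^1024≡32.
Since 1863 = 1 + 2 + 4 + 64 + 256 + 512 + 1024 in binary, 35^1863 ≡ 35·57·37·4·37·55·32 ≡ 46 (mod 73).

46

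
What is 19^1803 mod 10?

The units digit of 19^n cycles with period 2: 9, 1, …
1803 mod 2 = 1, so the last digit matches 9^1 = 9.

9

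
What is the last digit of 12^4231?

Last digits of 2^n: 2, 4, 8, 6 (period 4).
4231 leaves remainder 3 on division by 4, so 12^4231 ends in 8.

8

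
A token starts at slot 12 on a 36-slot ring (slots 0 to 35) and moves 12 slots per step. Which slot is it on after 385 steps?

24

385·12 = 4620.
4620 = 128·36 + 12, so 4620 mod 36 = 12.
(12 + 12) mod 36 = 24.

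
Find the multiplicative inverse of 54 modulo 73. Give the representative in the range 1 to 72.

54·23 = 1242 = 17·73 + 1, so 54⁻¹ ≡ 23 (mod 73).

23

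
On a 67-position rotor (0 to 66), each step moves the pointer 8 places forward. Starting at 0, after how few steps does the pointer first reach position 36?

38

8⁻¹ ≡ 42 (mod 67) because 8·42 = 336 = 5·67 + 1.
So x ≡ 42·36 = 1512 ≡ 38 (mod 67).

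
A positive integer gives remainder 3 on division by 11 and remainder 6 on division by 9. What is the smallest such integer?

x ≡ 6 (mod 9) gives x ∈ {6, 15, 24, 33, 42, 51, 60, 69}.
The first of these with x mod 11 = 3 is 69.

69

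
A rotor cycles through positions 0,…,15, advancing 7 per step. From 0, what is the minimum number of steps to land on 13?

7⁻¹ ≡ 7 (mod 16) because 7·7 = 49 = 3·16 + 1.
So x ≡ 7·13 = 91 ≡ 11 (mod 16).
Check: 7·11 = 77 = 4·16 + 13.

11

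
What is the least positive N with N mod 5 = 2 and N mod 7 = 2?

2

Since 7·3 ≡ 1 (mod 5), take x = 2 + 7·((2−2)·3 mod 5) = 2 + 7·0 = 2.
Check: 2 mod 5 = 2, 2 mod 7 = 2.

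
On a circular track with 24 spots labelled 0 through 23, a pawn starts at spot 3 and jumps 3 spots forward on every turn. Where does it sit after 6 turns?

6·3 = 18.
18 = 0·24 + 18, so 18 mod 24 = 18.
(3 + 18) mod 24 = 21.

21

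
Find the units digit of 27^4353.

The units digit of 27^n cycles with period 4: 7, 9, 3, 1, …
4353 mod 4 = 1, so the last digit matches 7^1 = 7.

7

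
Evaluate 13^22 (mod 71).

Square-and-reduce mod 71: 13^1≡13, 13^2≡27, 13^4≡19, 13^8≡6, 13^16≡36.
Since 22 = 2 + 4 + 16 in binary, 13^22 ≡ 27·19·36 ≡ 8 (mod 71).

8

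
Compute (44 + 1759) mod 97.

1759 mod 97 = 13 (since 18·97 = 1746).
(44 + 13) mod 97 = 57.

57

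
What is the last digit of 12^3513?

2

Powers of 2 mod 10 repeat with period 4: 2, 4, 8, 6.
3513 mod 4 = 1, so the last digit matches 2^1 = 2.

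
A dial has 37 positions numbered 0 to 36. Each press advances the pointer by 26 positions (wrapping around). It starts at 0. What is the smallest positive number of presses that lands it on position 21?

25

26⁻¹ ≡ 10 (mod 37) because 26·10 = 260 = 7·37 + 1.
Multiplying both sides by 10: x ≡ 10·21 = 210 ≡ 25 (mod 37).
Check: 26·25 = 650 = 17·37 + 21.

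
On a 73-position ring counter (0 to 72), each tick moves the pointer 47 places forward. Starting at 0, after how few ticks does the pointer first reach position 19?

The inverse of 47 mod 73 is 14 (since 47·14 = 658 ≡ 1).
So x ≡ 14·19 = 266 ≡ 47 (mod 73).

47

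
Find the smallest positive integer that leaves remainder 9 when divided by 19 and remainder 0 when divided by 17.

85

x ≡ 0 (mod 17) gives x ∈ {0, 17, 34, 51, 68, 85}.
The first of these with x mod 19 = 9 is 85.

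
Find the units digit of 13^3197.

The units digit of 13^n cycles with period 4: 3, 9, 7, 1, …
3197 mod 4 = 1, so the last digit matches 3^1 = 3.

3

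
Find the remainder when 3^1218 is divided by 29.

Square-and-reduce mod 29: 3^1≡3, 3^2≡9, 3^4≡23, 3^8≡7, 3^16≡20, 3^32≡23, 3^64≡7, 3^128≡20, 3^256≡23, 3^512≡7, 3^1024≡20.
1218 = 2 + 64 + 128 + 1024, so 3^1218 ≡ 9·7·20·20 ≡ 28 (mod 29).

28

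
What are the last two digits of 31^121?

31

Successive squares of 31 mod 100: 31^1≡31, 31^2≡61, 31^4≡21, 31^8≡41, 31^16≡81, 31^32≡61, 31^64≡21.
Since 121 = 1 + 8 + 16 + 32 + 64 in binary, 31^121 ≡ 31·41·81·61·21 ≡ 31 (mod 100).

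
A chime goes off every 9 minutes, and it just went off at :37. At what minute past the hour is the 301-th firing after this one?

301·9 = 2709.
Dividing 2709 by 60 gives quotient 45 and remainder 9.
(37 + 9) mod 60 = 46.

46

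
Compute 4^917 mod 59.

49

Successive squares of 4 mod 59: 4^1≡4, 4^2≡16, 4^4≡20, 4^8≡46, 4^16≡51, 4^32≡5, 4^64≡25, 4^128≡35, 4^256≡45, 4^512≡19.
917 = 1 + 4 + 16 + 128 + 256 + 512, so 4^917 ≡ 4·20·51·35·45·19 ≡ 49 (mod 59).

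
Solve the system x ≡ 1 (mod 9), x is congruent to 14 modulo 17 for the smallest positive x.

Since 17·8 ≡ 1 (mod 9), take x = 14 + 17·((1−14)·8 mod 9) = 14 + 17·4 = 82.
Check: 82 mod 9 = 1, 82 mod 17 = 14.

82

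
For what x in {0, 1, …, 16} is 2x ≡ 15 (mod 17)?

16

The inverse of 2 mod 17 is 9 (since 2·9 = 18 ≡ 1).
Multiplying both sides by 9: x ≡ 9·15 = 135 ≡ 16 (mod 17).
Check: 2·16 = 32 = 1·17 + 15.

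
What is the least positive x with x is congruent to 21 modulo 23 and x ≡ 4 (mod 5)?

44

x ≡ 4 (mod 5) gives x ∈ {4, 9, 14, 19, 24, 29, 34, 39, …}.
The first of these with x mod 23 = 21 is 44.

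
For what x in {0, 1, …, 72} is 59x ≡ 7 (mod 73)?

36

59⁻¹ ≡ 26 (mod 73) because 59·26 = 1534 = 21·73 + 1.
So x ≡ 26·7 = 182 ≡ 36 (mod 73).
Check: 59·36 = 2124 = 29·73 + 7.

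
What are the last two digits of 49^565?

49

Square-and-reduce mod 100: 49^1≡49, 49^2≡1, 49^4≡1, 49^8≡1, 49^16≡1, 49^32≡1, 49^64≡1, 49^128≡1, 49^256≡1, 49^512≡1.
565 = 1 + 4 + 16 + 32 + 512, so 49^565 ≡ 49·1·1·1·1 ≡ 49 (mod 100).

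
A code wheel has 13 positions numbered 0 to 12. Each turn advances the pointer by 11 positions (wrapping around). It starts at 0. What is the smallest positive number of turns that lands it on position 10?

8

11⁻¹ ≡ 6 (mod 13) because 11·6 = 66 = 5·13 + 1.
Multiplying both sides by 6: x ≡ 6·10 = 60 ≡ 8 (mod 13).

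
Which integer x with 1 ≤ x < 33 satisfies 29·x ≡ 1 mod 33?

33 = 1·29 + 4
29 = 7·4 + 1
4 = 4·1 + 0
Back-substituting gives 29·8 ≡ 1 (mod 33).

8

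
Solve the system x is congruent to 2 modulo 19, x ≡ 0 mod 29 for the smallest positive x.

Since 29·2 ≡ 1 (mod 19), take x = 0 + 29·((2−0)·2 mod 19) = 0 + 29·4 = 116.
Check: 116 mod 19 = 2, 116 mod 29 = 0.

116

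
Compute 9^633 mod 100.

29

Successive squares of 9 mod 100: 9^1≡9, 9^2≡81, 9^4≡61, 9^8≡21, 9^16≡41, 9^32≡81, 9^64≡61, 9^128≡21, 9^256≡41, 9^512≡81.
Since 633 = 1 + 8 + 16 + 32 + 64 + 512 in binary, 9^633 ≡ 9·21·41·81·61·81 ≡ 29 (mod 100).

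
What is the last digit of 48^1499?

Last digits of 8^n: 8, 4, 2, 6 (period 4).
1499 leaves remainder 3 on division by 4, so 48^1499 ends in 2.

2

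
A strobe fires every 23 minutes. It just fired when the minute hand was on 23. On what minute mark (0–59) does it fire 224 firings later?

15

224·23 = 5152.
5152 − 85·60 = 52, so 5152 ≡ 52 (mod 60).
(23 + 52) mod 60 = 15.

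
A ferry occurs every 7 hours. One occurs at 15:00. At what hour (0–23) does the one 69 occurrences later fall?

69·7 = 483.
Dividing 483 by 24 gives quotient 20 and remainder 3.
(15 + 3) mod 24 = 18.

18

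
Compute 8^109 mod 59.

39

By repeated squaring mod 59: 8^1≡8, 8^2≡5, 8^4≡25, 8^8≡35, 8^16≡45, 8^32≡19, 8^64≡7.
109 = 1 + 4 + 8 + 32 + 64, so 8^109 ≡ 8·25·35·19·7 ≡ 39 (mod 59).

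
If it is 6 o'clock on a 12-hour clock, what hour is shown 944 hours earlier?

10

944 − 78·12 = 8, so 944 ≡ 8 (mod 12).
6 − 8 → 10 on a 12-hour dial.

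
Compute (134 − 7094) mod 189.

7094 − 37·189 = 101, so 7094 ≡ 101 (mod 189).
(134 − 101) mod 189 = 33.

33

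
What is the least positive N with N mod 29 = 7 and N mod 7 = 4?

Since 7·25 ≡ 1 (mod 29), take x = 4 + 7·((7−4)·25 mod 29) = 4 + 7·17 = 123.
Check: 123 mod 29 = 7, 123 mod 7 = 4.

123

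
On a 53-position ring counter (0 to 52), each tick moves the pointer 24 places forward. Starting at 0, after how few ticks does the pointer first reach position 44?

46

The inverse of 24 mod 53 is 42 (since 24·42 = 1008 ≡ 1).
Multiplying both sides by 42: x ≡ 42·44 = 1848 ≡ 46 (mod 53).
Check: 24·46 = 1104 = 20·53 + 44.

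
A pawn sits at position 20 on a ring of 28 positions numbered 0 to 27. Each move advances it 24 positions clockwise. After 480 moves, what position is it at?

4

480·24 = 11520.
11520 mod 28 = 12 (since 411·28 = 11508).
(20 + 12) mod 28 = 4.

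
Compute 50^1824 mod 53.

Successive squares of 50 mod 53: 50^1≡50, 50^2≡9, 50^4≡28, 50^8≡42, 50^16≡15, 50^32≡13, 50^64≡10, 50^128≡47, 50^256≡36, 50^512≡24, 50^1024≡46.
1824 = 32 + 256 + 512 + 1024, so 50^1824 ≡ 13·36·24·46 ≡ 28 (mod 53).

28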